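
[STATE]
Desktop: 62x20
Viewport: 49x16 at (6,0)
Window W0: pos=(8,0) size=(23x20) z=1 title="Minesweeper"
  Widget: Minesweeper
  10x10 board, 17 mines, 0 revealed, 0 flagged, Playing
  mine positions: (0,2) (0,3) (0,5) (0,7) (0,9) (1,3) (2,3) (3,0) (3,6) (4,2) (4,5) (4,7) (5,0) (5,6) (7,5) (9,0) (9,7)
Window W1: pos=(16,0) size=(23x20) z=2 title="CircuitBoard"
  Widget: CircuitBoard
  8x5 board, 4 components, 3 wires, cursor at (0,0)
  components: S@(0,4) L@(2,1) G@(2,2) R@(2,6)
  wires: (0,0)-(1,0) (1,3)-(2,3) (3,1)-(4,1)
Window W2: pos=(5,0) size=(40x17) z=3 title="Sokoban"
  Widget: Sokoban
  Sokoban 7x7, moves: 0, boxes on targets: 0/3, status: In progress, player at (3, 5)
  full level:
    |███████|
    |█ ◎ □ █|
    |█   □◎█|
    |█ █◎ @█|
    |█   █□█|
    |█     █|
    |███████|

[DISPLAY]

━━━━━━━━━━━━━━━━━━━━━━━━━━━━━━━━━━━━━━┓          
 Sokoban                              ┃          
──────────────────────────────────────┨          
███████                               ┃          
█ ◎ □ █                               ┃          
█   □◎█                               ┃          
█ █◎ @█                               ┃          
█   █□█                               ┃          
█     █                               ┃          
███████                               ┃          
Moves: 0  0/3                         ┃          
                                      ┃          
                                      ┃          
                                      ┃          
                                      ┃          
                                      ┃          


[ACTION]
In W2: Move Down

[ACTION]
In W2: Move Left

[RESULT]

━━━━━━━━━━━━━━━━━━━━━━━━━━━━━━━━━━━━━━┓          
 Sokoban                              ┃          
──────────────────────────────────────┨          
███████                               ┃          
█ ◎ □ █                               ┃          
█   □◎█                               ┃          
█ █◎  █                               ┃          
█   █@█                               ┃          
█    □█                               ┃          
███████                               ┃          
Moves: 1  0/3                         ┃          
                                      ┃          
                                      ┃          
                                      ┃          
                                      ┃          
                                      ┃          


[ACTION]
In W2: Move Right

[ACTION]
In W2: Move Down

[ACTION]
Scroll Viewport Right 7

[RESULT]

━━━━━━━━━━━━━━━━━━━━━━━━━━━━━━━┓                 
n                              ┃                 
───────────────────────────────┨                 
                               ┃                 
                               ┃                 
                               ┃                 
                               ┃                 
                               ┃                 
                               ┃                 
                               ┃                 
1  0/3                         ┃                 
                               ┃                 
                               ┃                 
                               ┃                 
                               ┃                 
                               ┃                 


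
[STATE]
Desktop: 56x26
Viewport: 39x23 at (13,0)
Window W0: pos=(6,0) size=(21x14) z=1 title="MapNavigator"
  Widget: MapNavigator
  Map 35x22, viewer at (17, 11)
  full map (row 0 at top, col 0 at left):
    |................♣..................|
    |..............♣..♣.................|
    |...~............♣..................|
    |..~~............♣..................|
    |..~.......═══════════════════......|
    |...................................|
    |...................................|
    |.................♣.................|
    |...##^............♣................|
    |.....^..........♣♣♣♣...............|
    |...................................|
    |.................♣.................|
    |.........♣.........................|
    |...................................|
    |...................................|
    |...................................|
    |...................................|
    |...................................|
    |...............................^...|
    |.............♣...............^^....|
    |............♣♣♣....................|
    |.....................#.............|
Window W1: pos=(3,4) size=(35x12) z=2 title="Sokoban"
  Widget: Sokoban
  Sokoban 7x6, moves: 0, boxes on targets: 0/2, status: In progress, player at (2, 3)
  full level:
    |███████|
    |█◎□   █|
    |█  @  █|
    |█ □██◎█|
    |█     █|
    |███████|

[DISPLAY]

━━━━━━━━━━━━━┓                         
vigator      ┃                         
─────────────┨                         
.............┃                         
━━━━━━━━━━━━━━━━━━━━━━━━┓              
                        ┃              
────────────────────────┨              
                        ┃              
                        ┃              
                        ┃              
                        ┃              
                        ┃              
                        ┃              
 0/2                    ┃              
                        ┃              
━━━━━━━━━━━━━━━━━━━━━━━━┛              
                                       
                                       
                                       
                                       
                                       
                                       
                                       


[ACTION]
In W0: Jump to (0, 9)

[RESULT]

━━━━━━━━━━━━━┓                         
vigator      ┃                         
─────────────┨                         
   ..~.......┃                         
━━━━━━━━━━━━━━━━━━━━━━━━┓              
                        ┃              
────────────────────────┨              
                        ┃              
                        ┃              
                        ┃              
                        ┃              
                        ┃              
                        ┃              
 0/2                    ┃              
                        ┃              
━━━━━━━━━━━━━━━━━━━━━━━━┛              
                                       
                                       
                                       
                                       
                                       
                                       
                                       


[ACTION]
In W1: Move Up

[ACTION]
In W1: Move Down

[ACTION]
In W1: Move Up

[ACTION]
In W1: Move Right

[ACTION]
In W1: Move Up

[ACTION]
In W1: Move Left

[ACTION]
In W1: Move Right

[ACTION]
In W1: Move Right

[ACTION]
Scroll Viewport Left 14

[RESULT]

      ┏━━━━━━━━━━━━━━━━━━━┓            
      ┃ MapNavigator      ┃            
      ┠───────────────────┨            
      ┃         ..~.......┃            
   ┏━━━━━━━━━━━━━━━━━━━━━━━━━━━━━━━━━┓ 
   ┃ Sokoban                         ┃ 
   ┠─────────────────────────────────┨ 
   ┃███████                          ┃ 
   ┃█◎□  @█                          ┃ 
   ┃█     █                          ┃ 
   ┃█ □██◎█                          ┃ 
   ┃█     █                          ┃ 
   ┃███████                          ┃ 
   ┃Moves: 7  0/2                    ┃ 
   ┃                                 ┃ 
   ┗━━━━━━━━━━━━━━━━━━━━━━━━━━━━━━━━━┛ 
                                       
                                       
                                       
                                       
                                       
                                       
                                       


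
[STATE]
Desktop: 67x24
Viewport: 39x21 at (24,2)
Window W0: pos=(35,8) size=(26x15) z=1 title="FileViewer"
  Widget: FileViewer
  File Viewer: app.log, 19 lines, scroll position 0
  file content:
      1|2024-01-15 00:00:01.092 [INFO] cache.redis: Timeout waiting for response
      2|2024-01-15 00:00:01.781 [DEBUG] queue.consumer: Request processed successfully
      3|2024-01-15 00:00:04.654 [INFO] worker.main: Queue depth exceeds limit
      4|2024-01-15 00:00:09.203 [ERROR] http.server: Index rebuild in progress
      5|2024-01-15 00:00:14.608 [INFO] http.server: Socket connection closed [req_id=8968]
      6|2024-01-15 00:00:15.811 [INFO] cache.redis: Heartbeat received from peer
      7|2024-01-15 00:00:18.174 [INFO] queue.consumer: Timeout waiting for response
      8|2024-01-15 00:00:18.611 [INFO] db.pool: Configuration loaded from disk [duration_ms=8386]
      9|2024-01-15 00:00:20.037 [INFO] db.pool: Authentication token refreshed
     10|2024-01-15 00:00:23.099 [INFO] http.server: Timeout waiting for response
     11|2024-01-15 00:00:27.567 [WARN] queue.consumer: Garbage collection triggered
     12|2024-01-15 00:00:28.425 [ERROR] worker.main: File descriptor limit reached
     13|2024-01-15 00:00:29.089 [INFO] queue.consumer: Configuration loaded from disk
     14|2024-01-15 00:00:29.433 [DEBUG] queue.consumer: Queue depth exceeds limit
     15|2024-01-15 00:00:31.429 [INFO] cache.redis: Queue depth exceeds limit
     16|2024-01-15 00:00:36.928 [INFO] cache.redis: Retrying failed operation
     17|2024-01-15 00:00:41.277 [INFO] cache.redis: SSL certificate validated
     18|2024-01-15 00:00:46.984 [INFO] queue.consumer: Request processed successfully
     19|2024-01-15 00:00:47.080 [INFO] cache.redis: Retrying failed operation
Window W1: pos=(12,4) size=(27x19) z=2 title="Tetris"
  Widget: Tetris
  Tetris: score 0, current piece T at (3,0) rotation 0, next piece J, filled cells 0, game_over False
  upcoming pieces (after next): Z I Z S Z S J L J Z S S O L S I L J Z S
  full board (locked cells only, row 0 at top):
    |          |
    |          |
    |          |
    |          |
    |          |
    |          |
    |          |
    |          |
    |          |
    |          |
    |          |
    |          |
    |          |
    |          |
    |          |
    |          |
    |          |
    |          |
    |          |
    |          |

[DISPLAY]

                                       
                                       
━━━━━━━━━━━━━━┓                        
              ┃                        
──────────────┨                        
Next:         ┃                        
█             ┃━━━━━━━━━━━━━━━━━━━━━┓  
███           ┃leViewer             ┃  
              ┃─────────────────────┨  
              ┃4-01-15 00:00:01.092▲┃  
              ┃4-01-15 00:00:01.781█┃  
Score:        ┃4-01-15 00:00:04.654░┃  
0             ┃4-01-15 00:00:09.203░┃  
              ┃4-01-15 00:00:14.608░┃  
              ┃4-01-15 00:00:15.811░┃  
              ┃4-01-15 00:00:18.174░┃  
              ┃4-01-15 00:00:18.611░┃  
              ┃4-01-15 00:00:20.037░┃  
              ┃4-01-15 00:00:23.099░┃  
              ┃4-01-15 00:00:27.567▼┃  
━━━━━━━━━━━━━━┛━━━━━━━━━━━━━━━━━━━━━┛  


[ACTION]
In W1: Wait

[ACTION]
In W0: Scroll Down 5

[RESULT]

                                       
                                       
━━━━━━━━━━━━━━┓                        
              ┃                        
──────────────┨                        
Next:         ┃                        
█             ┃━━━━━━━━━━━━━━━━━━━━━┓  
███           ┃leViewer             ┃  
              ┃─────────────────────┨  
              ┃4-01-15 00:00:15.811▲┃  
              ┃4-01-15 00:00:18.174░┃  
Score:        ┃4-01-15 00:00:18.611░┃  
0             ┃4-01-15 00:00:20.037░┃  
              ┃4-01-15 00:00:23.099░┃  
              ┃4-01-15 00:00:27.567░┃  
              ┃4-01-15 00:00:28.425█┃  
              ┃4-01-15 00:00:29.089░┃  
              ┃4-01-15 00:00:29.433░┃  
              ┃4-01-15 00:00:31.429░┃  
              ┃4-01-15 00:00:36.928▼┃  
━━━━━━━━━━━━━━┛━━━━━━━━━━━━━━━━━━━━━┛  


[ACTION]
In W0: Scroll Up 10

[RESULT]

                                       
                                       
━━━━━━━━━━━━━━┓                        
              ┃                        
──────────────┨                        
Next:         ┃                        
█             ┃━━━━━━━━━━━━━━━━━━━━━┓  
███           ┃leViewer             ┃  
              ┃─────────────────────┨  
              ┃4-01-15 00:00:01.092▲┃  
              ┃4-01-15 00:00:01.781█┃  
Score:        ┃4-01-15 00:00:04.654░┃  
0             ┃4-01-15 00:00:09.203░┃  
              ┃4-01-15 00:00:14.608░┃  
              ┃4-01-15 00:00:15.811░┃  
              ┃4-01-15 00:00:18.174░┃  
              ┃4-01-15 00:00:18.611░┃  
              ┃4-01-15 00:00:20.037░┃  
              ┃4-01-15 00:00:23.099░┃  
              ┃4-01-15 00:00:27.567▼┃  
━━━━━━━━━━━━━━┛━━━━━━━━━━━━━━━━━━━━━┛  


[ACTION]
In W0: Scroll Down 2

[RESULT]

                                       
                                       
━━━━━━━━━━━━━━┓                        
              ┃                        
──────────────┨                        
Next:         ┃                        
█             ┃━━━━━━━━━━━━━━━━━━━━━┓  
███           ┃leViewer             ┃  
              ┃─────────────────────┨  
              ┃4-01-15 00:00:04.654▲┃  
              ┃4-01-15 00:00:09.203░┃  
Score:        ┃4-01-15 00:00:14.608░┃  
0             ┃4-01-15 00:00:15.811█┃  
              ┃4-01-15 00:00:18.174░┃  
              ┃4-01-15 00:00:18.611░┃  
              ┃4-01-15 00:00:20.037░┃  
              ┃4-01-15 00:00:23.099░┃  
              ┃4-01-15 00:00:27.567░┃  
              ┃4-01-15 00:00:28.425░┃  
              ┃4-01-15 00:00:29.089▼┃  
━━━━━━━━━━━━━━┛━━━━━━━━━━━━━━━━━━━━━┛  


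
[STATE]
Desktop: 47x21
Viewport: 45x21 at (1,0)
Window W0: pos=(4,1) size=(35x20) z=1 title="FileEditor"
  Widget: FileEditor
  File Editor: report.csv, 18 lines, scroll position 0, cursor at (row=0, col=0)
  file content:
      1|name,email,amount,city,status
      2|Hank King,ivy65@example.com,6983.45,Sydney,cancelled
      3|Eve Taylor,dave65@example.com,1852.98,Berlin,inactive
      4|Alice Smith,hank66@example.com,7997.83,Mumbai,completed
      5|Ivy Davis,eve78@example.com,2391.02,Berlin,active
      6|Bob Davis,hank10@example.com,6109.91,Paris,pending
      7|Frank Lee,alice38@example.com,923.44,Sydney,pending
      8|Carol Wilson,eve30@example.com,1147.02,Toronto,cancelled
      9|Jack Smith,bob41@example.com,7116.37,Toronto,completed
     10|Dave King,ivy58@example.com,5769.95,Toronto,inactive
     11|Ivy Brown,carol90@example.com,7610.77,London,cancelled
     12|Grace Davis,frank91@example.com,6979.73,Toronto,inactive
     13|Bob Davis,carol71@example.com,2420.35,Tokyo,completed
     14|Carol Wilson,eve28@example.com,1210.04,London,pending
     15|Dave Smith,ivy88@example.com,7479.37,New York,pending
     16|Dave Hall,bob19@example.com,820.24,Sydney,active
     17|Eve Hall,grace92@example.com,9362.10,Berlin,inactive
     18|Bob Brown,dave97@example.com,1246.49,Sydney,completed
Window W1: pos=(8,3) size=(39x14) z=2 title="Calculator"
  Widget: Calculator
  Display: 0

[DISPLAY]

                                             
   ┏━━━━━━━━━━━━━━━━━━━━━━━━━━━━━━━━━┓       
   ┃ FileEditor                      ┃       
   ┠───┏━━━━━━━━━━━━━━━━━━━━━━━━━━━━━━━━━━━━━
   ┃█am┃ Calculator                          
   ┃Han┠─────────────────────────────────────
   ┃Eve┃                                    0
   ┃Ali┃┌───┬───┬───┬───┐                    
   ┃Ivy┃│ 7 │ 8 │ 9 │ ÷ │                    
   ┃Bob┃├───┼───┼───┼───┤                    
   ┃Fra┃│ 4 │ 5 │ 6 │ × │                    
   ┃Car┃├───┼───┼───┼───┤                    
   ┃Jac┃│ 1 │ 2 │ 3 │ - │                    
   ┃Dav┃├───┼───┼───┼───┤                    
   ┃Ivy┃│ 0 │ . │ = │ + │                    
   ┃Gra┃└───┴───┴───┴───┘                    
   ┃Bob┗━━━━━━━━━━━━━━━━━━━━━━━━━━━━━━━━━━━━━
   ┃Carol Wilson,eve28@example.com,1░┃       
   ┃Dave Smith,ivy88@example.com,747░┃       
   ┃Dave Hall,bob19@example.com,820.▼┃       
   ┗━━━━━━━━━━━━━━━━━━━━━━━━━━━━━━━━━┛       


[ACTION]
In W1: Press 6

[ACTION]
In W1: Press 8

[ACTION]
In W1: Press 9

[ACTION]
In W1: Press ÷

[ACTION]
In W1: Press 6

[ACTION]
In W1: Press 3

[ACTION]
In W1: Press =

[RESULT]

                                             
   ┏━━━━━━━━━━━━━━━━━━━━━━━━━━━━━━━━━┓       
   ┃ FileEditor                      ┃       
   ┠───┏━━━━━━━━━━━━━━━━━━━━━━━━━━━━━━━━━━━━━
   ┃█am┃ Calculator                          
   ┃Han┠─────────────────────────────────────
   ┃Eve┃                          10.93650794
   ┃Ali┃┌───┬───┬───┬───┐                    
   ┃Ivy┃│ 7 │ 8 │ 9 │ ÷ │                    
   ┃Bob┃├───┼───┼───┼───┤                    
   ┃Fra┃│ 4 │ 5 │ 6 │ × │                    
   ┃Car┃├───┼───┼───┼───┤                    
   ┃Jac┃│ 1 │ 2 │ 3 │ - │                    
   ┃Dav┃├───┼───┼───┼───┤                    
   ┃Ivy┃│ 0 │ . │ = │ + │                    
   ┃Gra┃└───┴───┴───┴───┘                    
   ┃Bob┗━━━━━━━━━━━━━━━━━━━━━━━━━━━━━━━━━━━━━
   ┃Carol Wilson,eve28@example.com,1░┃       
   ┃Dave Smith,ivy88@example.com,747░┃       
   ┃Dave Hall,bob19@example.com,820.▼┃       
   ┗━━━━━━━━━━━━━━━━━━━━━━━━━━━━━━━━━┛       


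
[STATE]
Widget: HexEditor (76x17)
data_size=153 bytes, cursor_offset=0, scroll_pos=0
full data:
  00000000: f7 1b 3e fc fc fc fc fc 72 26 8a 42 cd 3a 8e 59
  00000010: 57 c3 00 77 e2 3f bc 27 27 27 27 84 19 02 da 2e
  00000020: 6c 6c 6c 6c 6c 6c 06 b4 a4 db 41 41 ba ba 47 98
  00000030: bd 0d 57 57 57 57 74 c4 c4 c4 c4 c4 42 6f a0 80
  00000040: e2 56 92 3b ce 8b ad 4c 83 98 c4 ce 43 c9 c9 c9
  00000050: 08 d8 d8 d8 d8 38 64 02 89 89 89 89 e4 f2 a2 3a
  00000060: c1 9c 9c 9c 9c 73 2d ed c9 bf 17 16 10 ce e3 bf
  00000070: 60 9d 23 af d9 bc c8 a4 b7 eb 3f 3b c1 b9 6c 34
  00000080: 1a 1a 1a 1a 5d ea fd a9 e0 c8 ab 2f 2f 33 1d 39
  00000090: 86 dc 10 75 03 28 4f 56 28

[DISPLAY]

00000000  F7 1b 3e fc fc fc fc fc  72 26 8a 42 cd 3a 8e 59  |..>.....r&.B.:.
00000010  57 c3 00 77 e2 3f bc 27  27 27 27 84 19 02 da 2e  |W..w.?.''''....
00000020  6c 6c 6c 6c 6c 6c 06 b4  a4 db 41 41 ba ba 47 98  |llllll....AA..G
00000030  bd 0d 57 57 57 57 74 c4  c4 c4 c4 c4 42 6f a0 80  |..WWWWt.....Bo.
00000040  e2 56 92 3b ce 8b ad 4c  83 98 c4 ce 43 c9 c9 c9  |.V.;...L....C..
00000050  08 d8 d8 d8 d8 38 64 02  89 89 89 89 e4 f2 a2 3a  |.....8d........
00000060  c1 9c 9c 9c 9c 73 2d ed  c9 bf 17 16 10 ce e3 bf  |.....s-........
00000070  60 9d 23 af d9 bc c8 a4  b7 eb 3f 3b c1 b9 6c 34  |`.#.......?;..l
00000080  1a 1a 1a 1a 5d ea fd a9  e0 c8 ab 2f 2f 33 1d 39  |....]......//3.
00000090  86 dc 10 75 03 28 4f 56  28                       |...u.(OV(      
                                                                            
                                                                            
                                                                            
                                                                            
                                                                            
                                                                            
                                                                            


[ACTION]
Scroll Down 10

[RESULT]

00000090  86 dc 10 75 03 28 4f 56  28                       |...u.(OV(      
                                                                            
                                                                            
                                                                            
                                                                            
                                                                            
                                                                            
                                                                            
                                                                            
                                                                            
                                                                            
                                                                            
                                                                            
                                                                            
                                                                            
                                                                            
                                                                            


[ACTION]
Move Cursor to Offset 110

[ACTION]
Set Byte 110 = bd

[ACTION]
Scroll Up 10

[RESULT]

00000000  f7 1b 3e fc fc fc fc fc  72 26 8a 42 cd 3a 8e 59  |..>.....r&.B.:.
00000010  57 c3 00 77 e2 3f bc 27  27 27 27 84 19 02 da 2e  |W..w.?.''''....
00000020  6c 6c 6c 6c 6c 6c 06 b4  a4 db 41 41 ba ba 47 98  |llllll....AA..G
00000030  bd 0d 57 57 57 57 74 c4  c4 c4 c4 c4 42 6f a0 80  |..WWWWt.....Bo.
00000040  e2 56 92 3b ce 8b ad 4c  83 98 c4 ce 43 c9 c9 c9  |.V.;...L....C..
00000050  08 d8 d8 d8 d8 38 64 02  89 89 89 89 e4 f2 a2 3a  |.....8d........
00000060  c1 9c 9c 9c 9c 73 2d ed  c9 bf 17 16 10 ce BD bf  |.....s-........
00000070  60 9d 23 af d9 bc c8 a4  b7 eb 3f 3b c1 b9 6c 34  |`.#.......?;..l
00000080  1a 1a 1a 1a 5d ea fd a9  e0 c8 ab 2f 2f 33 1d 39  |....]......//3.
00000090  86 dc 10 75 03 28 4f 56  28                       |...u.(OV(      
                                                                            
                                                                            
                                                                            
                                                                            
                                                                            
                                                                            
                                                                            


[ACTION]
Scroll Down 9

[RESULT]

00000090  86 dc 10 75 03 28 4f 56  28                       |...u.(OV(      
                                                                            
                                                                            
                                                                            
                                                                            
                                                                            
                                                                            
                                                                            
                                                                            
                                                                            
                                                                            
                                                                            
                                                                            
                                                                            
                                                                            
                                                                            
                                                                            


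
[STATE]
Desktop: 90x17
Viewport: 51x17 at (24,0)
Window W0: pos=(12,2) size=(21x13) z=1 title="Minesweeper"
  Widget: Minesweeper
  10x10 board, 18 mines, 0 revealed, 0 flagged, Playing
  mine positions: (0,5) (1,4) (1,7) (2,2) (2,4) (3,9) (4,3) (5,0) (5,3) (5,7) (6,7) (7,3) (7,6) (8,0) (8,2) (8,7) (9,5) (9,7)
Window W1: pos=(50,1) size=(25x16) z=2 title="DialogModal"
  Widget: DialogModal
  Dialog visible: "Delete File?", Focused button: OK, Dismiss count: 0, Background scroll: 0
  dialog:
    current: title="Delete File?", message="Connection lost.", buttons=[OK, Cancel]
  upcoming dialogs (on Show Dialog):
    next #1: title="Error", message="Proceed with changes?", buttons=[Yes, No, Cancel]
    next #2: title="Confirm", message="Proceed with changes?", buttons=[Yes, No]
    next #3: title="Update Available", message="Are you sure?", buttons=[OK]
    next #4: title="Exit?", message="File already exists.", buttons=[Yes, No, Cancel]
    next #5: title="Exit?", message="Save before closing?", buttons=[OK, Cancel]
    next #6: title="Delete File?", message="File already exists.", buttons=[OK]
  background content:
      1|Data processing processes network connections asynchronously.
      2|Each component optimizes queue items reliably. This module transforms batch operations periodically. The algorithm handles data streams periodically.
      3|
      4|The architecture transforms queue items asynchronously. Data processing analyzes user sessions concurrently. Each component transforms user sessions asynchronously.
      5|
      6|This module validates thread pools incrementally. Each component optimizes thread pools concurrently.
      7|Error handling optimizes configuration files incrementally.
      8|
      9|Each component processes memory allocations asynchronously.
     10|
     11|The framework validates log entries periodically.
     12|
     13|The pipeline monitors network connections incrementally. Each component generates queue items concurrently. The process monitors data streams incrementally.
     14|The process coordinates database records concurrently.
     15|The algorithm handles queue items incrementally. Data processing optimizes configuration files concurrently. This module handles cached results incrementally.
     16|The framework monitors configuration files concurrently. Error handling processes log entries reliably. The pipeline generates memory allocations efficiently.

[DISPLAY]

                                                   
                          ┏━━━━━━━━━━━━━━━━━━━━━━━┓
━━━━━━━━┓                 ┃ DialogModal           ┃
r       ┃                 ┠───────────────────────┨
────────┨                 ┃Data processing process┃
        ┃                 ┃Each component optimize┃
        ┃                 ┃                       ┃
        ┃                 ┃Th┌─────────────────┐sf┃
        ┃                 ┃  │   Delete File?  │  ┃
        ┃                 ┃Th│ Connection lost.│ t┃
        ┃                 ┃Er│  [OK]  Cancel   │ze┃
        ┃                 ┃  └─────────────────┘  ┃
        ┃                 ┃Each component processe┃
        ┃                 ┃                       ┃
━━━━━━━━┛                 ┃The framework validates┃
                          ┃                       ┃
                          ┗━━━━━━━━━━━━━━━━━━━━━━━┛


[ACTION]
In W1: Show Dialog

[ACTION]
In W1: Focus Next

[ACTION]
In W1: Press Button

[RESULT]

                                                   
                          ┏━━━━━━━━━━━━━━━━━━━━━━━┓
━━━━━━━━┓                 ┃ DialogModal           ┃
r       ┃                 ┠───────────────────────┨
────────┨                 ┃Data processing process┃
        ┃                 ┃Each component optimize┃
        ┃                 ┃                       ┃
        ┃                 ┃The architecture transf┃
        ┃                 ┃                       ┃
        ┃                 ┃This module validates t┃
        ┃                 ┃Error handling optimize┃
        ┃                 ┃                       ┃
        ┃                 ┃Each component processe┃
        ┃                 ┃                       ┃
━━━━━━━━┛                 ┃The framework validates┃
                          ┃                       ┃
                          ┗━━━━━━━━━━━━━━━━━━━━━━━┛


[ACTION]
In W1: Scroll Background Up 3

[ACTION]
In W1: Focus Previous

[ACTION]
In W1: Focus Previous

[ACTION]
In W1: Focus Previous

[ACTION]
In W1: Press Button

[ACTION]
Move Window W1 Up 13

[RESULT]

                          ┏━━━━━━━━━━━━━━━━━━━━━━━┓
                          ┃ DialogModal           ┃
━━━━━━━━┓                 ┠───────────────────────┨
r       ┃                 ┃Data processing process┃
────────┨                 ┃Each component optimize┃
        ┃                 ┃                       ┃
        ┃                 ┃The architecture transf┃
        ┃                 ┃                       ┃
        ┃                 ┃This module validates t┃
        ┃                 ┃Error handling optimize┃
        ┃                 ┃                       ┃
        ┃                 ┃Each component processe┃
        ┃                 ┃                       ┃
        ┃                 ┃The framework validates┃
━━━━━━━━┛                 ┃                       ┃
                          ┗━━━━━━━━━━━━━━━━━━━━━━━┛
                                                   


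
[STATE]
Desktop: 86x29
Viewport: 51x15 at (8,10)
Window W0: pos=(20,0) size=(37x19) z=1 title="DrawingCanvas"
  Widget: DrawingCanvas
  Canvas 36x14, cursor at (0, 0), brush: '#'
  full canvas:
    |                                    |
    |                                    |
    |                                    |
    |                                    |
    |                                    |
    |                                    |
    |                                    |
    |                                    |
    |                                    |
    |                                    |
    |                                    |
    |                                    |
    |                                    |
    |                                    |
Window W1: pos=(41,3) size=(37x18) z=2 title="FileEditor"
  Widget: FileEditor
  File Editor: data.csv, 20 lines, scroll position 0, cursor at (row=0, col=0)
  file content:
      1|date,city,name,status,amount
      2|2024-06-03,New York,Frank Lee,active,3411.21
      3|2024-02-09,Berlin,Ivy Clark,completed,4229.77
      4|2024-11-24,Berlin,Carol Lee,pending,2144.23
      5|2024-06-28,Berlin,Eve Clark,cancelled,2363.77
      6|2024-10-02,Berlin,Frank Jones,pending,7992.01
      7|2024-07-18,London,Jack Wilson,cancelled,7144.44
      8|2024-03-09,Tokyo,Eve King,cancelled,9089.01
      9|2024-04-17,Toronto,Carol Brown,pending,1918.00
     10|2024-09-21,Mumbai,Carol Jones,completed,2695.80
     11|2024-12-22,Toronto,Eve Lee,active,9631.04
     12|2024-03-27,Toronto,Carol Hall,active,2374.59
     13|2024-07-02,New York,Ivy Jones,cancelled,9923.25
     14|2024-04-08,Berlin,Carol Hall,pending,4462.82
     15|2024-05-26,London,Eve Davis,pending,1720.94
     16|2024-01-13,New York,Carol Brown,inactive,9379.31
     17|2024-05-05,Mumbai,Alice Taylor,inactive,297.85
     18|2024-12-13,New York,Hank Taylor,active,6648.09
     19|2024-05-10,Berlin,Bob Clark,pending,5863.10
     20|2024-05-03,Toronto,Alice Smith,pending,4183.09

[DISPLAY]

            ┃                    ┃2024-06-28,Berlin
            ┃                    ┃2024-10-02,Berlin
            ┃                    ┃2024-07-18,London
            ┃                    ┃2024-03-09,Tokyo,
            ┃                    ┃2024-04-17,Toront
            ┃                    ┃2024-09-21,Mumbai
            ┃                    ┃2024-12-22,Toront
            ┃                    ┃2024-03-27,Toront
            ┗━━━━━━━━━━━━━━━━━━━━┃2024-07-02,New Yo
                                 ┃2024-04-08,Berlin
                                 ┗━━━━━━━━━━━━━━━━━
                                                   
                                                   
                                                   
                                                   


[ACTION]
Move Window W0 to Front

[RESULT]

            ┃                                   ┃in
            ┃                                   ┃in
            ┃                                   ┃on
            ┃                                   ┃o,
            ┃                                   ┃nt
            ┃                                   ┃ai
            ┃                                   ┃nt
            ┃                                   ┃nt
            ┗━━━━━━━━━━━━━━━━━━━━━━━━━━━━━━━━━━━┛Yo
                                 ┃2024-04-08,Berlin
                                 ┗━━━━━━━━━━━━━━━━━
                                                   
                                                   
                                                   
                                                   


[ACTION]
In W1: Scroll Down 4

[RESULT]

            ┃                                   ┃nt
            ┃                                   ┃ai
            ┃                                   ┃nt
            ┃                                   ┃nt
            ┃                                   ┃Yo
            ┃                                   ┃in
            ┃                                   ┃on
            ┃                                   ┃Yo
            ┗━━━━━━━━━━━━━━━━━━━━━━━━━━━━━━━━━━━┛ai
                                 ┃2024-12-13,New Yo
                                 ┗━━━━━━━━━━━━━━━━━
                                                   
                                                   
                                                   
                                                   


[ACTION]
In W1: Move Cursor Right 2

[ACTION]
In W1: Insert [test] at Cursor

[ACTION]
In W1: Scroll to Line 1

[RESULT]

            ┃                                   ┃in
            ┃                                   ┃in
            ┃                                   ┃on
            ┃                                   ┃o,
            ┃                                   ┃nt
            ┃                                   ┃ai
            ┃                                   ┃nt
            ┃                                   ┃nt
            ┗━━━━━━━━━━━━━━━━━━━━━━━━━━━━━━━━━━━┛Yo
                                 ┃2024-04-08,Berlin
                                 ┗━━━━━━━━━━━━━━━━━
                                                   
                                                   
                                                   
                                                   


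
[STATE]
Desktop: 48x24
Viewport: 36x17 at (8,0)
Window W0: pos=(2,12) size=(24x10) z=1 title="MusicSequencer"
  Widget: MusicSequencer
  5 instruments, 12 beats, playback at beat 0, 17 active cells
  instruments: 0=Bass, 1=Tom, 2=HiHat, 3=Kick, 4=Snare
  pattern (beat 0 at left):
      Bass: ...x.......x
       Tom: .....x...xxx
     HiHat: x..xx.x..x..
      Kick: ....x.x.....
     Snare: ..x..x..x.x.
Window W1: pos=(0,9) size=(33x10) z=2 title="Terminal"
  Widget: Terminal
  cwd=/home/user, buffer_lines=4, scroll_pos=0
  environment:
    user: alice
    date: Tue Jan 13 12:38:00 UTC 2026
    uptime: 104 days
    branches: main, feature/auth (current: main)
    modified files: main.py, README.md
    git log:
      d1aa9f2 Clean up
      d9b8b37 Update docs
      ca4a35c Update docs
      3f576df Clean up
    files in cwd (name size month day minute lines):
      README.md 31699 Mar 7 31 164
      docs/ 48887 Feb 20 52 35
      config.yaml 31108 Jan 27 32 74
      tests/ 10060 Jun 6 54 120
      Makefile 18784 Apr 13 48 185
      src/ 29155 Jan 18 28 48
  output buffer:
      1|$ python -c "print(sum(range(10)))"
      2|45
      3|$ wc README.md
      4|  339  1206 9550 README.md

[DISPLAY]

                                    
                                    
                                    
                                    
                                    
                                    
                                    
                                    
                                    
━━━━━━━━━━━━━━━━━━━━━━━━┓           
al                      ┃           
────────────────────────┨           
n -c "print(sum(range(10┃           
                        ┃           
ADME.md                 ┃           
1206 9550 README.md     ┃           
                        ┃           


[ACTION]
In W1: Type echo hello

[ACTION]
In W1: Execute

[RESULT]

                                    
                                    
                                    
                                    
                                    
                                    
                                    
                                    
                                    
━━━━━━━━━━━━━━━━━━━━━━━━┓           
al                      ┃           
────────────────────────┨           
                        ┃           
ADME.md                 ┃           
1206 9550 README.md     ┃           
hello                   ┃           
                        ┃           
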